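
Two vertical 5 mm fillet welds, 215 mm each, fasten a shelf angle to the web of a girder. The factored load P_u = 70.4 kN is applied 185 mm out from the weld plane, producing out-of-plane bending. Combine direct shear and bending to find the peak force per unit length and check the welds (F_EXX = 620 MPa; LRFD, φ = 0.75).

f_max ≈ 861 N/mm; adequate

L_w = 2 × 215 = 430 mm; section modulus (unit throat) S = 2 × L²/6 = 15410 mm².
Direct shear f_v = P/L_w = 70.4×10³/430 = 163.7 N/mm.
Moment M = P × e = 70.4×10³ × 185 = 13024000 N·mm; bending f_b = M/S = 845.3 N/mm.
f_max = √(f_v² + f_b²) = √(163.7² + 845.3²) = 861 N/mm.
φr_n = 0.75 × 0.6 × 620 × (0.707 × 5) = 986.3 N/mm → adequate.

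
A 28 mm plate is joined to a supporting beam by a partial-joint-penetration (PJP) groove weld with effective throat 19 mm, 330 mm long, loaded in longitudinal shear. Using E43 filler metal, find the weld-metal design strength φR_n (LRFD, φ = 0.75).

E43XX → F_EXX = 430 MPa.
Effective throat (given) t_e = 19 mm.
A_we = 19 × 330 = 6270 mm².
F_nw = 0.6 F_EXX = 258 MPa.
φR_n = 0.75 × 258 × 6270 × 10⁻³ = 1213 kN.

φR_n ≈ 1210 kN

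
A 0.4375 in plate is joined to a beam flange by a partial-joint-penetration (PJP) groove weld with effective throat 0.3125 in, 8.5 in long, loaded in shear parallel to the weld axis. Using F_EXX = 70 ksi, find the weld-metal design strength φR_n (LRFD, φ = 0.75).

φR_n ≈ 83.7 kips

Effective throat (given) t_e = 0.3125 in.
A_we = 0.3125 × 8.5 = 2.656 in².
F_nw = 0.6 F_EXX = 42 ksi.
φR_n = 0.75 × 42 × 2.656 = 83.67 kips.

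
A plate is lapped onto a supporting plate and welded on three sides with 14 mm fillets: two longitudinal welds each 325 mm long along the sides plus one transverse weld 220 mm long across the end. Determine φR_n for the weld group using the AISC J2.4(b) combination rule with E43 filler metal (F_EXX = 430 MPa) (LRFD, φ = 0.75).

φR_n ≈ 1690 kN

t_e = 0.707 × 14 = 9.898 mm.
R_nwl = 0.6 × 430 × 9.898 × 650 × 10⁻³ = 1660 kN (longitudinal, 2 welds).
R_nwt = 0.6 × 430 × 9.898 × 220 × 10⁻³ = 561.8 kN (transverse, base value).
(i) R_nwl + R_nwt = 2222 kN; (ii) 0.85 R_nwl + 1.5 R_nwt = 2254 kN.
R_n = max = 2254 kN [governs: (ii)]; φR_n = 1690 kN.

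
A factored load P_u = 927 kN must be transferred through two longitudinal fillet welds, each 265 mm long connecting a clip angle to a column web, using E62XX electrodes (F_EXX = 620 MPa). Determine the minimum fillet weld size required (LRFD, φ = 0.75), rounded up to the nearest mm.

Total weld length L = 530 mm.
Required throat t_e = P_u / (φ × 0.6 F_EXX × L) = 927 / (0.75 × 0.6 × 620 × 530 × 10⁻³) = 6.269 mm.
Required leg w = t_e / 0.707 = 8.867 mm → use 9 mm.

w = 9 mm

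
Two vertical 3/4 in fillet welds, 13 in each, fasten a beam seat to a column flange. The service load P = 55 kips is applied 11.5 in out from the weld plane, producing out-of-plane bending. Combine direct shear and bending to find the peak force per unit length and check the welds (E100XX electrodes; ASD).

f_max ≈ 11.4 kip/in; adequate

E100XX → F_EXX = 100 ksi.
L_w = 2 × 13 = 26 in; section modulus (unit throat) S = 2 × L²/6 = 56.33 in².
Direct shear f_v = P/L_w = 55/26 = 2.115 kip/in.
Moment M = P × e = 55 × 11.5 = 632.5 kip·in; bending f_b = M/S = 11.23 kip/in.
f_max = √(f_v² + f_b²) = √(2.115² + 11.23²) = 11.43 kip/in.
r_n/Ω = (1/2.0) × 0.6 × 100 × (0.707 × 0.75) = 15.91 kip/in → adequate.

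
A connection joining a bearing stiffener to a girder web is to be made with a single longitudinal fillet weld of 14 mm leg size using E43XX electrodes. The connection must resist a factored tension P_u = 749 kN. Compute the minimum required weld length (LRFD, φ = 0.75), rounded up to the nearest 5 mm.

L = 395 mm

E43XX → F_EXX = 430 MPa.
Throat t_e = 0.707 × 14 = 9.898 mm.
φr_n = 0.75 × 0.6 × 430 × 9.898 × 10⁻³ = 1.915 kN/mm.
L_req = P_u / φr_n = 749 / 1.915 = 391.1 mm total.
Round up → use L = 395 mm.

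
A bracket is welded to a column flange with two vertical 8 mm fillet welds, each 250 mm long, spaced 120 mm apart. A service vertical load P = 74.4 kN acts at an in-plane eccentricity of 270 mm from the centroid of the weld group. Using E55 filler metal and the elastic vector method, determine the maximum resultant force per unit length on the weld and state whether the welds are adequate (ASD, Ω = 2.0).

E55XX → F_EXX = 550 MPa.
Total weld length L_w = 500 mm. Treat welds as unit-width lines.
Polar moment about centroid: J = 2[d³/12 + d(b/2)²] = 2[250³/12 + 250×60²] = 4404000 mm³.
Direct shear f_v = P/L_w = 74.4×10³ / 500 = 148.8 N/mm (vertical).
Torsion M = P·e = 74.4×10³ × 270 = 20088000 N·mm.
Critical point at (x, y) = (60, 125) from centroid. f_tx = M·y/J = 570.1 N/mm; f_ty = M·x/J = 273.7 N/mm.
Resultant f_max = √[f_tx² + (f_v + f_ty)²] = √[570.1² + (148.8 + 273.7)²] = 709.6 N/mm.
Capacity per unit length: r_n/Ω = (1/2.0) × 0.6 × 550 × (0.707 × 8) = 933.2 N/mm.
709.6 ≤ 933.2 → adequate.

f_max ≈ 710 N/mm; adequate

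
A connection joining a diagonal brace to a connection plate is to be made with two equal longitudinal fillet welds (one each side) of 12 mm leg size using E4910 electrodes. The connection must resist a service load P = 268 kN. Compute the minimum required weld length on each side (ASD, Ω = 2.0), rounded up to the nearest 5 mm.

E49XX → F_EXX = 490 MPa.
Throat t_e = 0.707 × 12 = 8.484 mm.
r_n/Ω = (0.6 × 490 × 8.484) / 2.0 = 1247 N/mm = 1.247 kN/mm.
L_req = P / (r_n/Ω) = 268 / 1.247 = 214.9 mm total.
Per side: 214.9 / 2 = 107.4 mm.
Round up → use L = 110 mm on each side.

L = 110 mm on each side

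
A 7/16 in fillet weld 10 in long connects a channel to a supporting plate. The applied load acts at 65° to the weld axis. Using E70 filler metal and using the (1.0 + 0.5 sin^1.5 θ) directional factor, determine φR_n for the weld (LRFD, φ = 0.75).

E70XX → F_EXX = 70 ksi.
t_e = 0.707 × 0.4375 = 0.3093 in; A_we = 0.3093 × 10 = 3.093 in².
Directional factor: 1.0 + 0.5 sin^1.5(65°) = 1.431.
F_nw = 0.6 × 70 × 1.431 = 60.12 ksi.
φR_n = 0.75 × 60.12 × 3.093 = 139.5 kip.

φR_n ≈ 139 kip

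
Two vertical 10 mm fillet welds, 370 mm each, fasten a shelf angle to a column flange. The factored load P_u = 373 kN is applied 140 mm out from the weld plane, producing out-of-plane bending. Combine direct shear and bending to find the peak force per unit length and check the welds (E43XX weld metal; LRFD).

E43XX → F_EXX = 430 MPa.
L_w = 2 × 370 = 740 mm; section modulus (unit throat) S = 2 × L²/6 = 45630 mm².
Direct shear f_v = P/L_w = 373×10³/740 = 504.1 N/mm.
Moment M = P × e = 373×10³ × 140 = 52220000 N·mm; bending f_b = M/S = 1144 N/mm.
f_max = √(f_v² + f_b²) = √(504.1² + 1144²) = 1250 N/mm.
φr_n = 0.75 × 0.6 × 430 × (0.707 × 10) = 1368 N/mm → adequate.

f_max ≈ 1250 N/mm; adequate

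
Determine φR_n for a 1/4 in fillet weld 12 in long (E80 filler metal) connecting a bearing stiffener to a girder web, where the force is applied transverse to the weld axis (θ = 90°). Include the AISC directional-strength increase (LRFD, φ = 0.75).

φR_n ≈ 115 kips

E80XX → F_EXX = 80 ksi.
t_e = 0.707 × 0.25 = 0.1767 in; A_we = 0.1767 × 12 = 2.121 in².
Directional factor: 1.0 + 0.5 sin^1.5(90°) = 1.5.
F_nw = 0.6 × 80 × 1.5 = 72 ksi.
φR_n = 0.75 × 72 × 2.121 = 114.5 kips.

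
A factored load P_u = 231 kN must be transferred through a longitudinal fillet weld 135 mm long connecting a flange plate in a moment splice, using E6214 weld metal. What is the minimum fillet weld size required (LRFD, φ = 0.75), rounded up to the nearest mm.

E62XX → F_EXX = 620 MPa.
Total weld length L = 135 mm.
Required throat t_e = P_u / (φ × 0.6 F_EXX × L) = 231 / (0.75 × 0.6 × 620 × 135 × 10⁻³) = 6.133 mm.
Required leg w = t_e / 0.707 = 8.675 mm → use 9 mm.

w = 9 mm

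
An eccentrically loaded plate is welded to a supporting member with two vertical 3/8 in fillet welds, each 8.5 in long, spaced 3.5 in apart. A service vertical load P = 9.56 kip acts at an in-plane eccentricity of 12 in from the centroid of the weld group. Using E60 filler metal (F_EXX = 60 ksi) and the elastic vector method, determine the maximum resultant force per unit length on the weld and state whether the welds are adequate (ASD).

f_max ≈ 3.67 kip/in; adequate

Total weld length L_w = 17 in. Treat welds as unit-width lines.
Polar moment about centroid: J = 2[d³/12 + d(b/2)²] = 2[8.5³/12 + 8.5×1.75²] = 154.4 in³.
Direct shear f_v = P/L_w = 9.56 / 17 = 0.5624 kip/in (vertical).
Torsion M = P·e = 9.56 × 12 = 114.72 kip·in.
Critical point at (x, y) = (1.75, 4.25) from centroid. f_tx = M·y/J = 3.157 kip/in; f_ty = M·x/J = 1.3 kip/in.
Resultant f_max = √[f_tx² + (f_v + f_ty)²] = √[3.157² + (0.5624 + 1.3)²] = 3.666 kip/in.
Capacity per unit length: r_n/Ω = (1/2.0) × 0.6 × 60 × (0.707 × 0.375) = 4.772 kip/in.
3.666 ≤ 4.772 → adequate.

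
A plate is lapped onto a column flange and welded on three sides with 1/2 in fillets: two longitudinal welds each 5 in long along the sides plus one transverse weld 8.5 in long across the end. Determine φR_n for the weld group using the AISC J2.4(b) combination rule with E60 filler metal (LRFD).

φR_n ≈ 203 kips

E60XX → F_EXX = 60 ksi.
t_e = 0.707 × 0.5 = 0.3535 in.
R_nwl = 0.6 × 60 × 0.3535 × 10 = 127.3 kips (longitudinal, 2 welds).
R_nwt = 0.6 × 60 × 0.3535 × 8.5 = 108.2 kips (transverse, base value).
(i) R_nwl + R_nwt = 235.4 kips; (ii) 0.85 R_nwl + 1.5 R_nwt = 270.4 kips.
R_n = max = 270.4 kips [governs: (ii)]; φR_n = 202.8 kips.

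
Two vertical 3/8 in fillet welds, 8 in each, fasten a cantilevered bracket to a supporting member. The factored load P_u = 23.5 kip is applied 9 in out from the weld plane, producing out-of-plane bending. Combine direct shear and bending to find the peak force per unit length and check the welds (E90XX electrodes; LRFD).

E90XX → F_EXX = 90 ksi.
L_w = 2 × 8 = 16 in; section modulus (unit throat) S = 2 × L²/6 = 21.33 in².
Direct shear f_v = P/L_w = 23.5/16 = 1.469 kip/in.
Moment M = P × e = 23.5 × 9 = 211.5 kip·in; bending f_b = M/S = 9.914 kip/in.
f_max = √(f_v² + f_b²) = √(1.469² + 9.914²) = 10.02 kip/in.
φr_n = 0.75 × 0.6 × 90 × (0.707 × 0.375) = 10.74 kip/in → adequate.

f_max ≈ 10 kip/in; adequate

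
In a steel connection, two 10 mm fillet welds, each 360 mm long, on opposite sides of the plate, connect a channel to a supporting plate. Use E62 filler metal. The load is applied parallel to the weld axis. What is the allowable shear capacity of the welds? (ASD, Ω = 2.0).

R_n/Ω ≈ 947 kN

E62XX → F_EXX = 620 MPa.
Effective throat t_e = 0.707 × 10 = 7.07 mm.
Total length L = 720 mm; A_we = 7.07 × 720 = 5090 mm².
F_nw = 0.6 F_EXX = 0.6 × 620 = 372 MPa.
R_n = 372 × 5090 × 10⁻³ = 1894 kN; R_n/Ω = 1894/2.0 = 946.8 kN.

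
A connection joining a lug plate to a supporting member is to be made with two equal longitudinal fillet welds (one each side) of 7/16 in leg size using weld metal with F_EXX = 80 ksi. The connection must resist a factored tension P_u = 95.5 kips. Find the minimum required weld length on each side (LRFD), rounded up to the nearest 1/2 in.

L = 4.5 in on each side

Throat t_e = 0.707 × 0.4375 = 0.3093 in.
φr_n = 0.75 × 0.6 × 80 × 0.3093 = 11.14 kips/in.
L_req = P_u / φr_n = 95.5 / 11.14 = 8.576 in total.
Per side: 8.576 / 2 = 4.288 in.
Round up → use L = 4.5 in on each side.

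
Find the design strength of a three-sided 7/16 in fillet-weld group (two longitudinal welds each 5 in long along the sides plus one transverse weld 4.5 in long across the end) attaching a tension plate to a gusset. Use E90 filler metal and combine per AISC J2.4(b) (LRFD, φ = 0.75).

φR_n ≈ 191 kips

E90XX → F_EXX = 90 ksi.
t_e = 0.707 × 0.4375 = 0.3093 in.
R_nwl = 0.6 × 90 × 0.3093 × 10 = 167 kips (longitudinal, 2 welds).
R_nwt = 0.6 × 90 × 0.3093 × 4.5 = 75.16 kips (transverse, base value).
(i) R_nwl + R_nwt = 242.2 kips; (ii) 0.85 R_nwl + 1.5 R_nwt = 254.7 kips.
R_n = max = 254.7 kips [governs: (ii)]; φR_n = 191 kips.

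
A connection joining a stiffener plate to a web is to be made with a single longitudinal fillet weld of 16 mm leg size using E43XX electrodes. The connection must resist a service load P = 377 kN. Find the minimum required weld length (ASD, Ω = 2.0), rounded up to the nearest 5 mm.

L = 260 mm

E43XX → F_EXX = 430 MPa.
Throat t_e = 0.707 × 16 = 11.31 mm.
r_n/Ω = (0.6 × 430 × 11.31) / 2.0 = 1459 N/mm = 1.459 kN/mm.
L_req = P / (r_n/Ω) = 377 / 1.459 = 258.4 mm total.
Round up → use L = 260 mm.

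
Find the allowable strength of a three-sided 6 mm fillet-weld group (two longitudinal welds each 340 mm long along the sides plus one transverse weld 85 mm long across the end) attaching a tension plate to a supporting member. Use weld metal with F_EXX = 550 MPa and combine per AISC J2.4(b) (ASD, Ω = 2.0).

R_n/Ω ≈ 535 kN

t_e = 0.707 × 6 = 4.242 mm.
R_nwl = 0.6 × 550 × 4.242 × 680 × 10⁻³ = 951.9 kN (longitudinal, 2 welds).
R_nwt = 0.6 × 550 × 4.242 × 85 × 10⁻³ = 119 kN (transverse, base value).
(i) R_nwl + R_nwt = 1071 kN; (ii) 0.85 R_nwl + 1.5 R_nwt = 987.6 kN.
R_n = max = 1071 kN [governs: (i)]; R_n/Ω = 535.4 kN.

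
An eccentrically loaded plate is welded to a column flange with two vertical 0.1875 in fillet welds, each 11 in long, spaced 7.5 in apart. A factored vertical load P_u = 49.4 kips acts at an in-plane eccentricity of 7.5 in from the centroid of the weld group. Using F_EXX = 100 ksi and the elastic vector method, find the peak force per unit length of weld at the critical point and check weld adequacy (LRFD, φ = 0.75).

f_max ≈ 6.19 kip/in; NOT adequate

Total weld length L_w = 22 in. Treat welds as unit-width lines.
Polar moment about centroid: J = 2[d³/12 + d(b/2)²] = 2[11³/12 + 11×3.75²] = 531.2 in³.
Direct shear f_v = P/L_w = 49.4 / 22 = 2.245 kip/in (vertical).
Torsion M = P·e = 49.4 × 7.5 = 370.5 kip·in.
Critical point at (x, y) = (3.75, 5.5) from centroid. f_tx = M·y/J = 3.836 kip/in; f_ty = M·x/J = 2.615 kip/in.
Resultant f_max = √[f_tx² + (f_v + f_ty)²] = √[3.836² + (2.245 + 2.615)²] = 6.192 kip/in.
Capacity per unit length: φr_n = 0.75 × 0.6 × 100 × (0.707 × 0.1875) = 5.965 kip/in.
6.192 > 5.965 → NOT adequate.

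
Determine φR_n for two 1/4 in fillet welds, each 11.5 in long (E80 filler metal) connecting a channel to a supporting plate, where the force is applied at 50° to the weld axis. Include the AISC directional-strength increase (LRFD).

E80XX → F_EXX = 80 ksi.
t_e = 0.707 × 0.25 = 0.1767 in; A_we = 0.1767 × 23 = 4.065 in².
Directional factor: 1.0 + 0.5 sin^1.5(50°) = 1.335.
F_nw = 0.6 × 80 × 1.335 = 64.09 ksi.
φR_n = 0.75 × 64.09 × 4.065 = 195.4 kips.

φR_n ≈ 195 kips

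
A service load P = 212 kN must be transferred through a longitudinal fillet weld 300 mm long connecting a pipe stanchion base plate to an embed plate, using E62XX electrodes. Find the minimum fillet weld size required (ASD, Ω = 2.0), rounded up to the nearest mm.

w = 6 mm

E62XX → F_EXX = 620 MPa.
Total weld length L = 300 mm.
Required throat t_e = P × Ω / (0.6 F_EXX × L) = 212 × 2.0 / (0.6 × 620 × 300 × 10⁻³) = 3.799 mm.
Required leg w = t_e / 0.707 = 5.374 mm → use 6 mm.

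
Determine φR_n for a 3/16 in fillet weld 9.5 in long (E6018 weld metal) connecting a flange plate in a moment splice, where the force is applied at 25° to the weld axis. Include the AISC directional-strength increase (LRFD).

φR_n ≈ 38.7 kip

E60XX → F_EXX = 60 ksi.
t_e = 0.707 × 0.1875 = 0.1326 in; A_we = 0.1326 × 9.5 = 1.259 in².
Directional factor: 1.0 + 0.5 sin^1.5(25°) = 1.137.
F_nw = 0.6 × 60 × 1.137 = 40.95 ksi.
φR_n = 0.75 × 40.95 × 1.259 = 38.67 kip.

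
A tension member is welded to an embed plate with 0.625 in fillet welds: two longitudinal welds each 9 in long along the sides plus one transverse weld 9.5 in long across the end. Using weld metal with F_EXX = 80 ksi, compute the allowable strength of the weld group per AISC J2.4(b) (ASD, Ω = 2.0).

t_e = 0.707 × 0.625 = 0.4419 in.
R_nwl = 0.6 × 80 × 0.4419 × 18 = 381.8 kip (longitudinal, 2 welds).
R_nwt = 0.6 × 80 × 0.4419 × 9.5 = 201.5 kip (transverse, base value).
(i) R_nwl + R_nwt = 583.3 kip; (ii) 0.85 R_nwl + 1.5 R_nwt = 626.8 kip.
R_n = max = 626.8 kip [governs: (ii)]; R_n/Ω = 313.4 kip.

R_n/Ω ≈ 313 kip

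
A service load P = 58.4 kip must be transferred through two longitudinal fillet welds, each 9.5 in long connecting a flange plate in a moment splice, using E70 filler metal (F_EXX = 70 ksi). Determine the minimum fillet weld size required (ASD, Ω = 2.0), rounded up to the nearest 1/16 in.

w = 1/4 in

Total weld length L = 19 in.
Required throat t_e = P × Ω / (0.6 F_EXX × L) = 58.4 × 2.0 / (0.6 × 70 × 19) = 0.1464 in.
Required leg w = t_e / 0.707 = 0.207 in → use 1/4 in.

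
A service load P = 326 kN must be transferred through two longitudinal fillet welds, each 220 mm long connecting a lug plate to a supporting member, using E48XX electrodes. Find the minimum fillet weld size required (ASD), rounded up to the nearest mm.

E48XX → F_EXX = 480 MPa.
Total weld length L = 440 mm.
Required throat t_e = P × Ω / (0.6 F_EXX × L) = 326 × 2.0 / (0.6 × 480 × 440 × 10⁻³) = 5.145 mm.
Required leg w = t_e / 0.707 = 7.278 mm → use 8 mm.

w = 8 mm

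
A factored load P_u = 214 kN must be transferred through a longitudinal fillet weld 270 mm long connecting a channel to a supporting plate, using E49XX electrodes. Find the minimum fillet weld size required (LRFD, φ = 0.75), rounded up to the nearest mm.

w = 6 mm

E49XX → F_EXX = 490 MPa.
Total weld length L = 270 mm.
Required throat t_e = P_u / (φ × 0.6 F_EXX × L) = 214 / (0.75 × 0.6 × 490 × 270 × 10⁻³) = 3.595 mm.
Required leg w = t_e / 0.707 = 5.084 mm → use 6 mm.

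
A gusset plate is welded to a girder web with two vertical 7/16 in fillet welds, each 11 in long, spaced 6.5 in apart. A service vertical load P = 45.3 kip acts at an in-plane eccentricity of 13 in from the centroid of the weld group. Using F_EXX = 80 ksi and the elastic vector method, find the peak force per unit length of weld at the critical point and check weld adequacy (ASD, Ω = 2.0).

f_max ≈ 9.5 kip/in; NOT adequate

Total weld length L_w = 22 in. Treat welds as unit-width lines.
Polar moment about centroid: J = 2[d³/12 + d(b/2)²] = 2[11³/12 + 11×3.25²] = 454.2 in³.
Direct shear f_v = P/L_w = 45.3 / 22 = 2.059 kip/in (vertical).
Torsion M = P·e = 45.3 × 13 = 588.9 kip·in.
Critical point at (x, y) = (3.25, 5.5) from centroid. f_tx = M·y/J = 7.131 kip/in; f_ty = M·x/J = 4.214 kip/in.
Resultant f_max = √[f_tx² + (f_v + f_ty)²] = √[7.131² + (2.059 + 4.214)²] = 9.497 kip/in.
Capacity per unit length: r_n/Ω = (1/2.0) × 0.6 × 80 × (0.707 × 0.4375) = 7.423 kip/in.
9.497 > 7.423 → NOT adequate.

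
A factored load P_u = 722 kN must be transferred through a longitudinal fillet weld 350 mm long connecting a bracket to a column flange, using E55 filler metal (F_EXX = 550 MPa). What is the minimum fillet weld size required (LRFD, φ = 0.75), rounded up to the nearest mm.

Total weld length L = 350 mm.
Required throat t_e = P_u / (φ × 0.6 F_EXX × L) = 722 / (0.75 × 0.6 × 550 × 350 × 10⁻³) = 8.335 mm.
Required leg w = t_e / 0.707 = 11.79 mm → use 12 mm.

w = 12 mm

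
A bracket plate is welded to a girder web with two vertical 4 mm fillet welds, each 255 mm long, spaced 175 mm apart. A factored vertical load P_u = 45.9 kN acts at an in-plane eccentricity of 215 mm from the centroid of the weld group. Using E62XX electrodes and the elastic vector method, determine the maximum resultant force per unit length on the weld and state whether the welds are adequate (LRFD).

E62XX → F_EXX = 620 MPa.
Total weld length L_w = 510 mm. Treat welds as unit-width lines.
Polar moment about centroid: J = 2[d³/12 + d(b/2)²] = 2[255³/12 + 255×87.5²] = 6668000 mm³.
Direct shear f_v = P/L_w = 45.9×10³ / 510 = 90 N/mm (vertical).
Torsion M = P·e = 45.9×10³ × 215 = 9868500 N·mm.
Critical point at (x, y) = (87.5, 127.5) from centroid. f_tx = M·y/J = 188.7 N/mm; f_ty = M·x/J = 129.5 N/mm.
Resultant f_max = √[f_tx² + (f_v + f_ty)²] = √[188.7² + (90 + 129.5)²] = 289.5 N/mm.
Capacity per unit length: φr_n = 0.75 × 0.6 × 620 × (0.707 × 4) = 789 N/mm.
289.5 ≤ 789 → adequate.

f_max ≈ 289 N/mm; adequate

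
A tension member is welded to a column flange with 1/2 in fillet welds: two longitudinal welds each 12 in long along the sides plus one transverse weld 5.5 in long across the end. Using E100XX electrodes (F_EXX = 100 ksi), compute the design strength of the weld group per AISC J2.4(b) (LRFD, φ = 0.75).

φR_n ≈ 469 kip

t_e = 0.707 × 0.5 = 0.3535 in.
R_nwl = 0.6 × 100 × 0.3535 × 24 = 509 kip (longitudinal, 2 welds).
R_nwt = 0.6 × 100 × 0.3535 × 5.5 = 116.7 kip (transverse, base value).
(i) R_nwl + R_nwt = 625.7 kip; (ii) 0.85 R_nwl + 1.5 R_nwt = 607.7 kip.
R_n = max = 625.7 kip [governs: (i)]; φR_n = 469.3 kip.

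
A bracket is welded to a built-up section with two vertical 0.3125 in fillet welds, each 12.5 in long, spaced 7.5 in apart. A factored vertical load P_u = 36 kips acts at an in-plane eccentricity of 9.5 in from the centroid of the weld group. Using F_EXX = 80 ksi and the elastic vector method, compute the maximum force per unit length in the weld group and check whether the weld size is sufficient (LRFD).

Total weld length L_w = 25 in. Treat welds as unit-width lines.
Polar moment about centroid: J = 2[d³/12 + d(b/2)²] = 2[12.5³/12 + 12.5×3.75²] = 677.1 in³.
Direct shear f_v = P/L_w = 36 / 25 = 1.44 kip/in (vertical).
Torsion M = P·e = 36 × 9.5 = 342 kip·in.
Critical point at (x, y) = (3.75, 6.25) from centroid. f_tx = M·y/J = 3.157 kip/in; f_ty = M·x/J = 1.894 kip/in.
Resultant f_max = √[f_tx² + (f_v + f_ty)²] = √[3.157² + (1.44 + 1.894)²] = 4.592 kip/in.
Capacity per unit length: φr_n = 0.75 × 0.6 × 80 × (0.707 × 0.3125) = 7.954 kip/in.
4.592 ≤ 7.954 → adequate.

f_max ≈ 4.59 kip/in; adequate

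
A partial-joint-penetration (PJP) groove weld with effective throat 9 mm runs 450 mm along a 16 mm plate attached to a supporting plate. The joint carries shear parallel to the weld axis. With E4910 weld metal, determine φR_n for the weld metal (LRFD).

E49XX → F_EXX = 490 MPa.
Effective throat (given) t_e = 9 mm.
A_we = 9 × 450 = 4050 mm².
F_nw = 0.6 F_EXX = 294 MPa.
φR_n = 0.75 × 294 × 4050 × 10⁻³ = 893 kN.

φR_n ≈ 893 kN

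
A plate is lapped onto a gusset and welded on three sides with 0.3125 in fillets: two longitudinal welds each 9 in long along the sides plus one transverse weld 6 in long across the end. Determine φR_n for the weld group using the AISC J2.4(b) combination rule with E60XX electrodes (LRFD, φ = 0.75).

φR_n ≈ 145 kip

E60XX → F_EXX = 60 ksi.
t_e = 0.707 × 0.3125 = 0.2209 in.
R_nwl = 0.6 × 60 × 0.2209 × 18 = 143.2 kip (longitudinal, 2 welds).
R_nwt = 0.6 × 60 × 0.2209 × 6 = 47.72 kip (transverse, base value).
(i) R_nwl + R_nwt = 190.9 kip; (ii) 0.85 R_nwl + 1.5 R_nwt = 193.3 kip.
R_n = max = 193.3 kip [governs: (ii)]; φR_n = 145 kip.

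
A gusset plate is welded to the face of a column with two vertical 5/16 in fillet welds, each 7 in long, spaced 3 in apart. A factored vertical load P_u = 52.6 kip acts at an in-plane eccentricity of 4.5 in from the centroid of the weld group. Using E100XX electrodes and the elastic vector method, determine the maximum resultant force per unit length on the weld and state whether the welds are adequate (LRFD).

f_max ≈ 12.1 kip/in; NOT adequate

E100XX → F_EXX = 100 ksi.
Total weld length L_w = 14 in. Treat welds as unit-width lines.
Polar moment about centroid: J = 2[d³/12 + d(b/2)²] = 2[7³/12 + 7×1.5²] = 88.67 in³.
Direct shear f_v = P/L_w = 52.6 / 14 = 3.757 kip/in (vertical).
Torsion M = P·e = 52.6 × 4.5 = 236.7 kip·in.
Critical point at (x, y) = (1.5, 3.5) from centroid. f_tx = M·y/J = 9.343 kip/in; f_ty = M·x/J = 4.004 kip/in.
Resultant f_max = √[f_tx² + (f_v + f_ty)²] = √[9.343² + (3.757 + 4.004)²] = 12.15 kip/in.
Capacity per unit length: φr_n = 0.75 × 0.6 × 100 × (0.707 × 0.3125) = 9.942 kip/in.
12.15 > 9.942 → NOT adequate.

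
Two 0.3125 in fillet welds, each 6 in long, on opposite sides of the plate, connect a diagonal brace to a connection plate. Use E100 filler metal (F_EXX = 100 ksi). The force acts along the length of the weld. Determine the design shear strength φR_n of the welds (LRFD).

φR_n ≈ 119 kip

Effective throat t_e = 0.707 × 0.3125 = 0.2209 in.
Total length L = 12 in; A_we = 0.2209 × 12 = 2.651 in².
F_nw = 0.6 F_EXX = 0.6 × 100 = 60 ksi.
φR_n = 0.75 × 60 × 2.651 = 119.3 kip.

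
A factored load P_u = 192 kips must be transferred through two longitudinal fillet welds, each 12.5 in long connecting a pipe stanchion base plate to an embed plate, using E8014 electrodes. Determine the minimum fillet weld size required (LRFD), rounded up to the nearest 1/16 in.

E80XX → F_EXX = 80 ksi.
Total weld length L = 25 in.
Required throat t_e = P_u / (φ × 0.6 F_EXX × L) = 192 / (0.75 × 0.6 × 80 × 25) = 0.2133 in.
Required leg w = t_e / 0.707 = 0.3017 in → use 5/16 in.

w = 5/16 in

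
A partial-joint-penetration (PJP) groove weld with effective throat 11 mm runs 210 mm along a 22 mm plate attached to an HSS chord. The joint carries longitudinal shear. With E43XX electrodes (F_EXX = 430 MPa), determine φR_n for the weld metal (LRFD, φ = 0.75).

φR_n ≈ 447 kN

Effective throat (given) t_e = 11 mm.
A_we = 11 × 210 = 2310 mm².
F_nw = 0.6 F_EXX = 258 MPa.
φR_n = 0.75 × 258 × 2310 × 10⁻³ = 447 kN.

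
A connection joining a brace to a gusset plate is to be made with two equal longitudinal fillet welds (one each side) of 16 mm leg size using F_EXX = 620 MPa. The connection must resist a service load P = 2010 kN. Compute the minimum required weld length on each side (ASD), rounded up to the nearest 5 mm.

L = 480 mm on each side

Throat t_e = 0.707 × 16 = 11.31 mm.
r_n/Ω = (0.6 × 620 × 11.31) / 2.0 = 2104 N/mm = 2.104 kN/mm.
L_req = P / (r_n/Ω) = 2010 / 2.104 = 955.3 mm total.
Per side: 955.3 / 2 = 477.7 mm.
Round up → use L = 480 mm on each side.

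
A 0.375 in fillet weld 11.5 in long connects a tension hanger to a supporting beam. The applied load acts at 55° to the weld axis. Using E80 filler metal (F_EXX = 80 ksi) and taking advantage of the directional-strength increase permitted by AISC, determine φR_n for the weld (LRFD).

t_e = 0.707 × 0.375 = 0.2651 in; A_we = 0.2651 × 11.5 = 3.049 in².
Directional factor: 1.0 + 0.5 sin^1.5(55°) = 1.371.
F_nw = 0.6 × 80 × 1.371 = 65.79 ksi.
φR_n = 0.75 × 65.79 × 3.049 = 150.4 kip.

φR_n ≈ 150 kip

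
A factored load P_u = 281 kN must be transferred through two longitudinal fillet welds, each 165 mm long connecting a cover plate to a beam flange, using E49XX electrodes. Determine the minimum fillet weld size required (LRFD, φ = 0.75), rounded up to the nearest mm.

w = 6 mm

E49XX → F_EXX = 490 MPa.
Total weld length L = 330 mm.
Required throat t_e = P_u / (φ × 0.6 F_EXX × L) = 281 / (0.75 × 0.6 × 490 × 330 × 10⁻³) = 3.862 mm.
Required leg w = t_e / 0.707 = 5.462 mm → use 6 mm.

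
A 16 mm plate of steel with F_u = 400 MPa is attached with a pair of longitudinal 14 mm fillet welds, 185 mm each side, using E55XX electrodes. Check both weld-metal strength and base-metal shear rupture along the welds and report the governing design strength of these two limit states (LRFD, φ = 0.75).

φR_n ≈ 906 kN (weld metal governs)

E55XX → F_EXX = 550 MPa.
t_e = 0.707 × 14 = 9.898 mm; L = 370 mm.
Weld metal: φR_n = 0.75 × 0.6 × 550 × 9.898 × 370 × 10⁻³ = 906.4 kN.
Base metal (shear rupture): φR_n = 0.75 × 0.6 × 400 × 16 × 370 × 10⁻³ = 1066 kN.
Governing: weld metal.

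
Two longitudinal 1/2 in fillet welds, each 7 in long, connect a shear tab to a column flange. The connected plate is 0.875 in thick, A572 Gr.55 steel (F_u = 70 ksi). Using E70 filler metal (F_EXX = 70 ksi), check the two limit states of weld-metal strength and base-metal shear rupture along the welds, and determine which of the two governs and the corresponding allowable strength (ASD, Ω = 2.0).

R_n/Ω ≈ 104 kip (weld metal governs)

t_e = 0.707 × 0.5 = 0.3535 in; L = 14 in.
Weld metal: R_n/Ω = (1/2.0) × 0.6 × 70 × 0.3535 × 14 = 103.9 kip.
Base metal (shear rupture): R_n/Ω = (1/2.0) × 0.6 × 70 × 0.875 × 14 = 257.2 kip.
Governing: weld metal.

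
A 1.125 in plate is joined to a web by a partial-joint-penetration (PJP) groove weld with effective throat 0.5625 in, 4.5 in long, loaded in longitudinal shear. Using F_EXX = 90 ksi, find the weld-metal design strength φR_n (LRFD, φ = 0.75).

φR_n ≈ 103 kip

Effective throat (given) t_e = 0.5625 in.
A_we = 0.5625 × 4.5 = 2.531 in².
F_nw = 0.6 F_EXX = 54 ksi.
φR_n = 0.75 × 54 × 2.531 = 102.5 kip.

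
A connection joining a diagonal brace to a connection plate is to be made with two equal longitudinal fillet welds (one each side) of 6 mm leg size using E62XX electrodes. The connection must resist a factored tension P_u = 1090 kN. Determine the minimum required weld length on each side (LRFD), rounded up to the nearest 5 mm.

L = 465 mm on each side

E62XX → F_EXX = 620 MPa.
Throat t_e = 0.707 × 6 = 4.242 mm.
φr_n = 0.75 × 0.6 × 620 × 4.242 × 10⁻³ = 1.184 kN/mm.
L_req = P_u / φr_n = 1090 / 1.184 = 921 mm total.
Per side: 921 / 2 = 460.5 mm.
Round up → use L = 465 mm on each side.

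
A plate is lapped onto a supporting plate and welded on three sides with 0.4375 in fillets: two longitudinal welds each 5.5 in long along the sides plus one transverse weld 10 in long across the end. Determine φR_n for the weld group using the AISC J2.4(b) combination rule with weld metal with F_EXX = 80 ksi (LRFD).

t_e = 0.707 × 0.4375 = 0.3093 in.
R_nwl = 0.6 × 80 × 0.3093 × 11 = 163.3 kip (longitudinal, 2 welds).
R_nwt = 0.6 × 80 × 0.3093 × 10 = 148.5 kip (transverse, base value).
(i) R_nwl + R_nwt = 311.8 kip; (ii) 0.85 R_nwl + 1.5 R_nwt = 361.5 kip.
R_n = max = 361.5 kip [governs: (ii)]; φR_n = 271.1 kip.

φR_n ≈ 271 kip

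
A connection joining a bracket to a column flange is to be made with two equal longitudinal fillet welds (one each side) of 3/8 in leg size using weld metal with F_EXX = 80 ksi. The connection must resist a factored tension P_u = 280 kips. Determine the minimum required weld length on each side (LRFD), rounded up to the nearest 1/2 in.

Throat t_e = 0.707 × 0.375 = 0.2651 in.
φr_n = 0.75 × 0.6 × 80 × 0.2651 = 9.544 kips/in.
L_req = P_u / φr_n = 280 / 9.544 = 29.34 in total.
Per side: 29.34 / 2 = 14.67 in.
Round up → use L = 15 in on each side.

L = 15 in on each side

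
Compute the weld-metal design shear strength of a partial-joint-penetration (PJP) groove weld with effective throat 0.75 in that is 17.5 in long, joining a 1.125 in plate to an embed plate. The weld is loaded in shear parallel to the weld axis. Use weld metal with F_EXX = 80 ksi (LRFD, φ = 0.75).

φR_n ≈ 472 kips

Effective throat (given) t_e = 0.75 in.
A_we = 0.75 × 17.5 = 13.12 in².
F_nw = 0.6 F_EXX = 48 ksi.
φR_n = 0.75 × 48 × 13.12 = 472.5 kips.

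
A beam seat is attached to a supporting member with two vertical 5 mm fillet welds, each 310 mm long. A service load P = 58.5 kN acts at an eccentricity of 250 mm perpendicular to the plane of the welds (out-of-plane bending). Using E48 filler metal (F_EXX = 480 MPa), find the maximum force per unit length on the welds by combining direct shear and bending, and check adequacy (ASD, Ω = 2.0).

L_w = 2 × 310 = 620 mm; section modulus (unit throat) S = 2 × L²/6 = 32030 mm².
Direct shear f_v = P/L_w = 58.5×10³/620 = 94.35 N/mm.
Moment M = P × e = 58.5×10³ × 250 = 14625000 N·mm; bending f_b = M/S = 456.6 N/mm.
f_max = √(f_v² + f_b²) = √(94.35² + 456.6²) = 466.2 N/mm.
r_n/Ω = (1/2.0) × 0.6 × 480 × (0.707 × 5) = 509 N/mm → adequate.

f_max ≈ 466 N/mm; adequate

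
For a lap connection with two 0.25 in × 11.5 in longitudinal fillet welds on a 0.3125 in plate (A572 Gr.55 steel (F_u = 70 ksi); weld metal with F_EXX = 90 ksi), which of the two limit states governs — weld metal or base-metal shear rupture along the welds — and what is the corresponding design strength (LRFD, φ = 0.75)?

t_e = 0.707 × 0.25 = 0.1767 in; L = 23 in.
Weld metal: φR_n = 0.75 × 0.6 × 90 × 0.1767 × 23 = 164.6 kips.
Base metal (shear rupture): φR_n = 0.75 × 0.6 × 70 × 0.3125 × 23 = 226.4 kips.
Governing: weld metal.

φR_n ≈ 165 kips (weld metal governs)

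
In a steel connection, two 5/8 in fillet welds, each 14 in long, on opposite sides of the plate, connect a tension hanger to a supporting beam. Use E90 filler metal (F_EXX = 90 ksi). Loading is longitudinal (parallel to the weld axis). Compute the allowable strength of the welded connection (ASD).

R_n/Ω ≈ 334 kips

Effective throat t_e = 0.707 × 0.625 = 0.4419 in.
Total length L = 28 in; A_we = 0.4419 × 28 = 12.37 in².
F_nw = 0.6 F_EXX = 0.6 × 90 = 54 ksi.
R_n = 54 × 12.37 = 668.1 kips; R_n/Ω = 668.1/2.0 = 334.1 kips.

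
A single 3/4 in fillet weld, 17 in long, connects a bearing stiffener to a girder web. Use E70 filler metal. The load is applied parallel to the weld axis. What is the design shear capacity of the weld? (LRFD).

φR_n ≈ 284 kip

E70XX → F_EXX = 70 ksi.
Effective throat t_e = 0.707 × 0.75 = 0.5302 in.
Total length L = 17 in; A_we = 0.5302 × 17 = 9.014 in².
F_nw = 0.6 F_EXX = 0.6 × 70 = 42 ksi.
φR_n = 0.75 × 42 × 9.014 = 283.9 kip.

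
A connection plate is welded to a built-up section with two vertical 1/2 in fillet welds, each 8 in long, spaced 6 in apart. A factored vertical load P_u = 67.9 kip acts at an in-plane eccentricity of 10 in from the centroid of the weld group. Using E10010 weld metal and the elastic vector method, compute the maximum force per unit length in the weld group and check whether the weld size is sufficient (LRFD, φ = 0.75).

E100XX → F_EXX = 100 ksi.
Total weld length L_w = 16 in. Treat welds as unit-width lines.
Polar moment about centroid: J = 2[d³/12 + d(b/2)²] = 2[8³/12 + 8×3²] = 229.3 in³.
Direct shear f_v = P/L_w = 67.9 / 16 = 4.244 kip/in (vertical).
Torsion M = P·e = 67.9 × 10 = 679 kip·in.
Critical point at (x, y) = (3, 4) from centroid. f_tx = M·y/J = 11.84 kip/in; f_ty = M·x/J = 8.882 kip/in.
Resultant f_max = √[f_tx² + (f_v + f_ty)²] = √[11.84² + (4.244 + 8.882)²] = 17.68 kip/in.
Capacity per unit length: φr_n = 0.75 × 0.6 × 100 × (0.707 × 0.5) = 15.91 kip/in.
17.68 > 15.91 → NOT adequate.

f_max ≈ 17.7 kip/in; NOT adequate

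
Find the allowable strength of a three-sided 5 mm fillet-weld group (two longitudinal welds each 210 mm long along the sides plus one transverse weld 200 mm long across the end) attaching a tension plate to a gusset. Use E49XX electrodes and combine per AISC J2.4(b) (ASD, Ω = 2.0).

E49XX → F_EXX = 490 MPa.
t_e = 0.707 × 5 = 3.535 mm.
R_nwl = 0.6 × 490 × 3.535 × 420 × 10⁻³ = 436.5 kN (longitudinal, 2 welds).
R_nwt = 0.6 × 490 × 3.535 × 200 × 10⁻³ = 207.9 kN (transverse, base value).
(i) R_nwl + R_nwt = 644.4 kN; (ii) 0.85 R_nwl + 1.5 R_nwt = 682.8 kN.
R_n = max = 682.8 kN [governs: (ii)]; R_n/Ω = 341.4 kN.

R_n/Ω ≈ 341 kN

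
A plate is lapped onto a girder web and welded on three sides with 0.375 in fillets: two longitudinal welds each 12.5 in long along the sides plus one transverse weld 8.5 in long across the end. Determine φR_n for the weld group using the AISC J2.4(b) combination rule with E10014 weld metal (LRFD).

E100XX → F_EXX = 100 ksi.
t_e = 0.707 × 0.375 = 0.2651 in.
R_nwl = 0.6 × 100 × 0.2651 × 25 = 397.7 kip (longitudinal, 2 welds).
R_nwt = 0.6 × 100 × 0.2651 × 8.5 = 135.2 kip (transverse, base value).
(i) R_nwl + R_nwt = 532.9 kip; (ii) 0.85 R_nwl + 1.5 R_nwt = 540.9 kip.
R_n = max = 540.9 kip [governs: (ii)]; φR_n = 405.6 kip.

φR_n ≈ 406 kip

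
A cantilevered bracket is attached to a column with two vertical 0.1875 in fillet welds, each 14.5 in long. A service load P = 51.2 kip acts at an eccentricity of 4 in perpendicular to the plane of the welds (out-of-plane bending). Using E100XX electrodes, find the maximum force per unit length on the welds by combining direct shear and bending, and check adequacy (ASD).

f_max ≈ 3.41 kip/in; adequate

E100XX → F_EXX = 100 ksi.
L_w = 2 × 14.5 = 29 in; section modulus (unit throat) S = 2 × L²/6 = 70.08 in².
Direct shear f_v = P/L_w = 51.2/29 = 1.766 kip/in.
Moment M = P × e = 51.2 × 4 = 204.8 kip·in; bending f_b = M/S = 2.922 kip/in.
f_max = √(f_v² + f_b²) = √(1.766² + 2.922²) = 3.414 kip/in.
r_n/Ω = (1/2.0) × 0.6 × 100 × (0.707 × 0.1875) = 3.977 kip/in → adequate.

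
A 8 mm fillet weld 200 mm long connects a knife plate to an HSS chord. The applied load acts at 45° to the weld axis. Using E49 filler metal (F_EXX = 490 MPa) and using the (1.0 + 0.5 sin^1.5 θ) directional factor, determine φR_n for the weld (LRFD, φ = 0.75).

t_e = 0.707 × 8 = 5.656 mm; A_we = 5.656 × 200 = 1131 mm².
Directional factor: 1.0 + 0.5 sin^1.5(45°) = 1.297.
F_nw = 0.6 × 490 × 1.297 = 381.4 MPa.
φR_n = 0.75 × 381.4 × 1131 × 10⁻³ = 323.6 kN.

φR_n ≈ 324 kN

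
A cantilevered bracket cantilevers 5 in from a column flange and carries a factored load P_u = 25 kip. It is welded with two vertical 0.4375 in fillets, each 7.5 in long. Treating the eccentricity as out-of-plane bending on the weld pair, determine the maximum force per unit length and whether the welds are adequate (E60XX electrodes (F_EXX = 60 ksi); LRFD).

f_max ≈ 6.87 kip/in; adequate

L_w = 2 × 7.5 = 15 in; section modulus (unit throat) S = 2 × L²/6 = 18.75 in².
Direct shear f_v = P/L_w = 25/15 = 1.667 kip/in.
Moment M = P × e = 25 × 5 = 125 kip·in; bending f_b = M/S = 6.667 kip/in.
f_max = √(f_v² + f_b²) = √(1.667² + 6.667²) = 6.872 kip/in.
φr_n = 0.75 × 0.6 × 60 × (0.707 × 0.4375) = 8.351 kip/in → adequate.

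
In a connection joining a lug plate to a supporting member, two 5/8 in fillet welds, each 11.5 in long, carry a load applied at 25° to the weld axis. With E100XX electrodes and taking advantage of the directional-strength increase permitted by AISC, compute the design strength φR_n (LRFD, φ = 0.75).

φR_n ≈ 520 kips

E100XX → F_EXX = 100 ksi.
t_e = 0.707 × 0.625 = 0.4419 in; A_we = 0.4419 × 23 = 10.16 in².
Directional factor: 1.0 + 0.5 sin^1.5(25°) = 1.137.
F_nw = 0.6 × 100 × 1.137 = 68.24 ksi.
φR_n = 0.75 × 68.24 × 10.16 = 520.2 kips.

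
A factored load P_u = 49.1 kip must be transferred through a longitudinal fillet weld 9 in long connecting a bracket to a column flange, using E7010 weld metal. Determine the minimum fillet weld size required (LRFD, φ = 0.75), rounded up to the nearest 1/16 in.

w = 1/4 in

E70XX → F_EXX = 70 ksi.
Total weld length L = 9 in.
Required throat t_e = P_u / (φ × 0.6 F_EXX × L) = 49.1 / (0.75 × 0.6 × 70 × 9) = 0.1732 in.
Required leg w = t_e / 0.707 = 0.245 in → use 1/4 in.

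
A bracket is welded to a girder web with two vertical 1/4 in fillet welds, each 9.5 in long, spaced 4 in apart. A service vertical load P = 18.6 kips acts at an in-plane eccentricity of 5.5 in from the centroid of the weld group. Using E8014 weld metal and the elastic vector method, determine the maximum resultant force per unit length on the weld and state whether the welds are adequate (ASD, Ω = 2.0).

E80XX → F_EXX = 80 ksi.
Total weld length L_w = 19 in. Treat welds as unit-width lines.
Polar moment about centroid: J = 2[d³/12 + d(b/2)²] = 2[9.5³/12 + 9.5×2²] = 218.9 in³.
Direct shear f_v = P/L_w = 18.6 / 19 = 0.9789 kip/in (vertical).
Torsion M = P·e = 18.6 × 5.5 = 102.3 kip·in.
Critical point at (x, y) = (2, 4.75) from centroid. f_tx = M·y/J = 2.22 kip/in; f_ty = M·x/J = 0.9347 kip/in.
Resultant f_max = √[f_tx² + (f_v + f_ty)²] = √[2.22² + (0.9789 + 0.9347)²] = 2.931 kip/in.
Capacity per unit length: r_n/Ω = (1/2.0) × 0.6 × 80 × (0.707 × 0.25) = 4.242 kip/in.
2.931 ≤ 4.242 → adequate.

f_max ≈ 2.93 kip/in; adequate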